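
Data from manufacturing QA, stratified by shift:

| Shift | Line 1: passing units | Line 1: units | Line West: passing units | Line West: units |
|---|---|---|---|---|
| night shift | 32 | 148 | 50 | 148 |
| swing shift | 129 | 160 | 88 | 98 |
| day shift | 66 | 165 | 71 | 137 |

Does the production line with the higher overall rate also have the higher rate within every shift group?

Night shift: Line 1 32/148 = 21.6%, Line West 50/148 = 33.8% → Line West
Swing shift: Line 1 129/160 = 80.6%, Line West 88/98 = 89.8% → Line West
Day shift: Line 1 66/165 = 40.0%, Line West 71/137 = 51.8% → Line West
Overall: Line 1 227/473 = 48.0%, Line West 209/383 = 54.6% → Line West
Line West wins overall and in every shift group — no reversal.

Yes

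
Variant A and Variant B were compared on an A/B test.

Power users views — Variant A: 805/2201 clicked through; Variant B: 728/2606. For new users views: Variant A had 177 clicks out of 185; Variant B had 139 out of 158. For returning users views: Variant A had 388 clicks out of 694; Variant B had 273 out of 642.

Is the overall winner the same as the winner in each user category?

Yes

Power users: Variant A 805/2201 = 36.6%, Variant B 728/2606 = 27.9% → Variant A
New users: Variant A 177/185 = 95.7%, Variant B 139/158 = 88.0% → Variant A
Returning users: Variant A 388/694 = 55.9%, Variant B 273/642 = 42.5% → Variant A
Overall: Variant A 1370/3080 = 44.5%, Variant B 1140/3406 = 33.5% → Variant A
Variant A wins overall and in every user group — no reversal.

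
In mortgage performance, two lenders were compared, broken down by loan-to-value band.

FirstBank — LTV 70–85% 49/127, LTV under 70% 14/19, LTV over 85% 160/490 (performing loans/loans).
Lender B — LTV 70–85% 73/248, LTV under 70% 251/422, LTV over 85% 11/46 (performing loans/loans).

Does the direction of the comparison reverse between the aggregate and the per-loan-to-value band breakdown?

Yes

LTV 70–85%: FirstBank 49/127 = 38.6%, Lender B 73/248 = 29.4% → FirstBank
LTV under 70%: FirstBank 14/19 = 73.7%, Lender B 251/422 = 59.5% → FirstBank
LTV over 85%: FirstBank 160/490 = 32.7%, Lender B 11/46 = 23.9% → FirstBank
Overall: FirstBank 223/636 = 35.1%, Lender B 335/716 = 46.8% → Lender B
FirstBank wins each loan-to-value group but Lender B wins overall — the comparison reverses. FirstBank's loans skew toward LTV over 85%, which has a lower base rate.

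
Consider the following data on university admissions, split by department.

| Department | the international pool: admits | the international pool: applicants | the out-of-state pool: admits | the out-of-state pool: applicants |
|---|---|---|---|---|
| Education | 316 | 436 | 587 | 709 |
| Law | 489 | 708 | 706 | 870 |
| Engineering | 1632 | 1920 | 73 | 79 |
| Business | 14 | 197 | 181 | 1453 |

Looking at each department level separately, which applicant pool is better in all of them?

the out-of-state pool

Education: the international pool 316/436 = 72.5%, the out-of-state pool 587/709 = 82.8% → the out-of-state pool
Law: the international pool 489/708 = 69.1%, the out-of-state pool 706/870 = 81.1% → the out-of-state pool
Engineering: the international pool 1632/1920 = 85.0%, the out-of-state pool 73/79 = 92.4% → the out-of-state pool
Business: the international pool 14/197 = 7.1%, the out-of-state pool 181/1453 = 12.5% → the out-of-state pool
The out-of-state pool has the higher rate in all 4 groups.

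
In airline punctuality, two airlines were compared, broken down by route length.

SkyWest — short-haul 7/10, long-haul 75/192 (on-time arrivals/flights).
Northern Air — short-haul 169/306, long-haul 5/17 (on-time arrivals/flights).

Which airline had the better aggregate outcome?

Short-haul: SkyWest 7/10 = 70.0%, Northern Air 169/306 = 55.2% → SkyWest
Long-haul: SkyWest 75/192 = 39.1%, Northern Air 5/17 = 29.4% → SkyWest
Overall: SkyWest 82/202 = 40.6%, Northern Air 174/323 = 53.9% → Northern Air
(SkyWest wins every route group but Northern Air wins overall — SkyWest's flights skew toward the low-rate long-haul group.)

Northern Air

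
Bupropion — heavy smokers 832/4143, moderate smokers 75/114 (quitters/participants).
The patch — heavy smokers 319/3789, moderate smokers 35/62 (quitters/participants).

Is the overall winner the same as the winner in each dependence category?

Yes

Heavy smokers: bupropion 832/4143 = 20.1%, the patch 319/3789 = 8.4% → bupropion
Moderate smokers: bupropion 75/114 = 65.8%, the patch 35/62 = 56.5% → bupropion
Overall: bupropion 907/4257 = 21.3%, the patch 354/3851 = 9.2% → bupropion
Bupropion wins overall and in every dependence group — no reversal.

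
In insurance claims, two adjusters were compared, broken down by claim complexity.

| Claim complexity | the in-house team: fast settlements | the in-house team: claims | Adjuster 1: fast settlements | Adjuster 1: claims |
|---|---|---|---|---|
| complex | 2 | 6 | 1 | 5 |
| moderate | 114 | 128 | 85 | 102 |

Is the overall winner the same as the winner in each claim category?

Yes

Complex: the in-house team 2/6 = 33.3%, Adjuster 1 1/5 = 20.0% → the in-house team
Moderate: the in-house team 114/128 = 89.1%, Adjuster 1 85/102 = 83.3% → the in-house team
Overall: the in-house team 116/134 = 86.6%, Adjuster 1 86/107 = 80.4% → the in-house team
The in-house team wins overall and in every claim group — no reversal.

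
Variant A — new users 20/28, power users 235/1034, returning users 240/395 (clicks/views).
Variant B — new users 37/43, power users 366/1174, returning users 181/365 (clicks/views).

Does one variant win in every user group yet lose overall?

New users: Variant A 20/28 = 71.4%, Variant B 37/43 = 86.0% → Variant B
Power users: Variant A 235/1034 = 22.7%, Variant B 366/1174 = 31.2% → Variant B
Returning users: Variant A 240/395 = 60.8%, Variant B 181/365 = 49.6% → Variant A
Overall: Variant A 495/1457 = 34.0%, Variant B 584/1582 = 36.9% → Variant B
Neither sweeps: Variant A wins 1 of 3 groups, Variant B wins 2. Variant B wins overall but not every group — no Simpson reversal.

No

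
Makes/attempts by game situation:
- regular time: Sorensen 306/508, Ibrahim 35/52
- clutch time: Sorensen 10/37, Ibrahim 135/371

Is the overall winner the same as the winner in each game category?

No

Regular time: Sorensen 306/508 = 60.2%, Ibrahim 35/52 = 67.3% → Ibrahim
Clutch time: Sorensen 10/37 = 27.0%, Ibrahim 135/371 = 36.4% → Ibrahim
Overall: Sorensen 316/545 = 58.0%, Ibrahim 170/423 = 40.2% → Sorensen
Ibrahim wins each game group but Sorensen wins overall — the comparison reverses. Ibrahim's attempts skew toward clutch time, which has a lower base rate.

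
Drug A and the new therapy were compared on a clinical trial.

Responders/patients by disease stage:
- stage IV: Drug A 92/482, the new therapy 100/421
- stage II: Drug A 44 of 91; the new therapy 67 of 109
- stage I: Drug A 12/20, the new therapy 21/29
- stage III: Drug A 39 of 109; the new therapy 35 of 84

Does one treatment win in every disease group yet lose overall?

No

Stage IV: Drug A 92/482 = 19.1%, the new therapy 100/421 = 23.8% → the new therapy
Stage II: Drug A 44/91 = 48.4%, the new therapy 67/109 = 61.5% → the new therapy
Stage I: Drug A 12/20 = 60.0%, the new therapy 21/29 = 72.4% → the new therapy
Stage III: Drug A 39/109 = 35.8%, the new therapy 35/84 = 41.7% → the new therapy
Overall: Drug A 187/702 = 26.6%, the new therapy 223/643 = 34.7% → the new therapy
The new therapy wins overall and in every disease group — no reversal.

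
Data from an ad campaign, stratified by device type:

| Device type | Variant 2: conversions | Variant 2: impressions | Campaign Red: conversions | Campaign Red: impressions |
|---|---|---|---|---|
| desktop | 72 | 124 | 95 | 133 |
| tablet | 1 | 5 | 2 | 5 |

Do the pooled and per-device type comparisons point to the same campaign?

Desktop: Variant 2 72/124 = 58.1%, Campaign Red 95/133 = 71.4% → Campaign Red
Tablet: Variant 2 1/5 = 20.0%, Campaign Red 2/5 = 40.0% → Campaign Red
Overall: Variant 2 73/129 = 56.6%, Campaign Red 97/138 = 70.3% → Campaign Red
Campaign Red wins overall and in every device group — no reversal.

Yes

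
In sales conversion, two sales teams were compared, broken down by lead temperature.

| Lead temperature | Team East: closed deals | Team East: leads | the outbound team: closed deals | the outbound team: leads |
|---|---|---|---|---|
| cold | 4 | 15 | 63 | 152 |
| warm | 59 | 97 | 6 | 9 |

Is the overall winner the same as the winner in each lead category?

No

Cold: Team East 4/15 = 26.7%, the outbound team 63/152 = 41.4% → the outbound team
Warm: Team East 59/97 = 60.8%, the outbound team 6/9 = 66.7% → the outbound team
Overall: Team East 63/112 = 56.2%, the outbound team 69/161 = 42.9% → Team East
The outbound team wins each lead group but Team East wins overall — the comparison reverses. The outbound team's leads skew toward cold, which has a lower base rate.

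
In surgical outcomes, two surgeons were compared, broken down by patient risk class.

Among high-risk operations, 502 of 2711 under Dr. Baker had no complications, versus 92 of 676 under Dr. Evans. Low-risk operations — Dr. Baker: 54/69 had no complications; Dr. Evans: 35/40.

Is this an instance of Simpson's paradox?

No

High-risk: Dr. Baker 502/2711 = 18.5%, Dr. Evans 92/676 = 13.6% → Dr. Baker
Low-risk: Dr. Baker 54/69 = 78.3%, Dr. Evans 35/40 = 87.5% → Dr. Evans
Overall: Dr. Baker 556/2780 = 20.0%, Dr. Evans 127/716 = 17.7% → Dr. Baker
Neither sweeps: Dr. Baker wins 1 of 2 groups, Dr. Evans wins 1. Dr. Baker wins overall but not every group — no Simpson reversal.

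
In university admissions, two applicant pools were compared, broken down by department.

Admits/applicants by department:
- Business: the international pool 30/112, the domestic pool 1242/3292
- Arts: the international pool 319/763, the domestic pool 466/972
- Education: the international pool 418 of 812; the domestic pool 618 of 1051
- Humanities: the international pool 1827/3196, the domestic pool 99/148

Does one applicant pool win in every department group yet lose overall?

Business: the international pool 30/112 = 26.8%, the domestic pool 1242/3292 = 37.7% → the domestic pool
Arts: the international pool 319/763 = 41.8%, the domestic pool 466/972 = 47.9% → the domestic pool
Education: the international pool 418/812 = 51.5%, the domestic pool 618/1051 = 58.8% → the domestic pool
Humanities: the international pool 1827/3196 = 57.2%, the domestic pool 99/148 = 66.9% → the domestic pool
Overall: the international pool 2594/4883 = 53.1%, the domestic pool 2425/5463 = 44.4% → the international pool
The domestic pool wins each department group but the international pool wins overall — the comparison reverses. The domestic pool's applicants skew toward Business, which has a lower base rate.

Yes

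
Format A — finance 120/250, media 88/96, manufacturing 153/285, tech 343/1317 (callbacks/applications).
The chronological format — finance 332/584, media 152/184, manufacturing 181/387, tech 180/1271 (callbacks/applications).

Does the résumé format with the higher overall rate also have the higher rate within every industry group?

No

Finance: Format A 120/250 = 48.0%, the chronological format 332/584 = 56.8% → the chronological format
Media: Format A 88/96 = 91.7%, the chronological format 152/184 = 82.6% → Format A
Manufacturing: Format A 153/285 = 53.7%, the chronological format 181/387 = 46.8% → Format A
Tech: Format A 343/1317 = 26.0%, the chronological format 180/1271 = 14.2% → Format A
Overall: Format A 704/1948 = 36.1%, the chronological format 845/2426 = 34.8% → Format A
Neither sweeps: Format A wins 3 of 4 groups, the chronological format wins 1. Format A wins overall but not every group — no Simpson reversal.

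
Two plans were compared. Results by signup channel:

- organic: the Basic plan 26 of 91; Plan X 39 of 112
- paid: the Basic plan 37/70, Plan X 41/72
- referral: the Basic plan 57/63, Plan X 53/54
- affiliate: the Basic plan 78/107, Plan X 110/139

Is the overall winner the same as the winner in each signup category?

Yes

Organic: the Basic plan 26/91 = 28.6%, Plan X 39/112 = 34.8% → Plan X
Paid: the Basic plan 37/70 = 52.9%, Plan X 41/72 = 56.9% → Plan X
Referral: the Basic plan 57/63 = 90.5%, Plan X 53/54 = 98.1% → Plan X
Affiliate: the Basic plan 78/107 = 72.9%, Plan X 110/139 = 79.1% → Plan X
Overall: the Basic plan 198/331 = 59.8%, Plan X 243/377 = 64.5% → Plan X
Plan X wins overall and in every signup group — no reversal.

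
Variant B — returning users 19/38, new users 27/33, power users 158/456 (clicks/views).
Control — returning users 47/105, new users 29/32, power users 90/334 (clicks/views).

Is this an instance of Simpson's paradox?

No

Returning users: Variant B 19/38 = 50.0%, Control 47/105 = 44.8% → Variant B
New users: Variant B 27/33 = 81.8%, Control 29/32 = 90.6% → Control
Power users: Variant B 158/456 = 34.6%, Control 90/334 = 26.9% → Variant B
Overall: Variant B 204/527 = 38.7%, Control 166/471 = 35.2% → Variant B
Neither sweeps: Variant B wins 2 of 3 groups, Control wins 1. Variant B wins overall but not every group — no Simpson reversal.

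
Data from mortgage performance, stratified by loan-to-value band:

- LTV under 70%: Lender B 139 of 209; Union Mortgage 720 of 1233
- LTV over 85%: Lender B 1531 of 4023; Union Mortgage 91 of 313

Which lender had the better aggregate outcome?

Union Mortgage

LTV under 70%: Lender B 139/209 = 66.5%, Union Mortgage 720/1233 = 58.4% → Lender B
LTV over 85%: Lender B 1531/4023 = 38.1%, Union Mortgage 91/313 = 29.1% → Lender B
Overall: Lender B 1670/4232 = 39.5%, Union Mortgage 811/1546 = 52.5% → Union Mortgage
(Lender B wins every loan-to-value group but Union Mortgage wins overall — Lender B's loans skew toward the low-rate LTV over 85% group.)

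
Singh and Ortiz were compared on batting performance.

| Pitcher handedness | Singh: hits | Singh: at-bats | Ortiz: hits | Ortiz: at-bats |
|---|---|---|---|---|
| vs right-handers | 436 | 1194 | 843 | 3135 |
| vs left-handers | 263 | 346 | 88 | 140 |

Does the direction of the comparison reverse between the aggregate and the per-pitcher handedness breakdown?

No

Vs right-handers: Singh 436/1194 = 36.5%, Ortiz 843/3135 = 26.9% → Singh
Vs left-handers: Singh 263/346 = 76.0%, Ortiz 88/140 = 62.9% → Singh
Overall: Singh 699/1540 = 45.4%, Ortiz 931/3275 = 28.4% → Singh
Singh wins overall and in every pitcher group — no reversal.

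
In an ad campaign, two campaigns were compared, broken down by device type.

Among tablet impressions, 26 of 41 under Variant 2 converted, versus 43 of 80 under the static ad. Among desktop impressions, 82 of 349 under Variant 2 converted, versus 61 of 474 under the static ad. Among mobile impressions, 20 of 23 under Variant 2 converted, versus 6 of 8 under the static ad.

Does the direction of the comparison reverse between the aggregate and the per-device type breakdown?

No

Tablet: Variant 2 26/41 = 63.4%, the static ad 43/80 = 53.8% → Variant 2
Desktop: Variant 2 82/349 = 23.5%, the static ad 61/474 = 12.9% → Variant 2
Mobile: Variant 2 20/23 = 87.0%, the static ad 6/8 = 75.0% → Variant 2
Overall: Variant 2 128/413 = 31.0%, the static ad 110/562 = 19.6% → Variant 2
Variant 2 wins overall and in every device group — no reversal.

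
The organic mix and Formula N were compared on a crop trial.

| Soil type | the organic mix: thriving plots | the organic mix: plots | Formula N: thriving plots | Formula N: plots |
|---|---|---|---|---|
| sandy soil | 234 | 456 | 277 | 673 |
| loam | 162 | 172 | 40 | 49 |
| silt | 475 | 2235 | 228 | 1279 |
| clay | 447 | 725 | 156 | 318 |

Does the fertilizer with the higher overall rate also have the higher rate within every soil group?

Sandy soil: the organic mix 234/456 = 51.3%, Formula N 277/673 = 41.2% → the organic mix
Loam: the organic mix 162/172 = 94.2%, Formula N 40/49 = 81.6% → the organic mix
Silt: the organic mix 475/2235 = 21.3%, Formula N 228/1279 = 17.8% → the organic mix
Clay: the organic mix 447/725 = 61.7%, Formula N 156/318 = 49.1% → the organic mix
Overall: the organic mix 1318/3588 = 36.7%, Formula N 701/2319 = 30.2% → the organic mix
The organic mix wins overall and in every soil group — no reversal.

Yes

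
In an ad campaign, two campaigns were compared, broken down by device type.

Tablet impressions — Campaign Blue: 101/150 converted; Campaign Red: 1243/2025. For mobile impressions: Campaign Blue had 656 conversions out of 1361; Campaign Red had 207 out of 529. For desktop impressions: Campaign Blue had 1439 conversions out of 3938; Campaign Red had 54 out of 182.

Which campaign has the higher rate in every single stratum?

Tablet: Campaign Blue 101/150 = 67.3%, Campaign Red 1243/2025 = 61.4% → Campaign Blue
Mobile: Campaign Blue 656/1361 = 48.2%, Campaign Red 207/529 = 39.1% → Campaign Blue
Desktop: Campaign Blue 1439/3938 = 36.5%, Campaign Red 54/182 = 29.7% → Campaign Blue
Campaign Blue has the higher rate in all 3 groups.

Campaign Blue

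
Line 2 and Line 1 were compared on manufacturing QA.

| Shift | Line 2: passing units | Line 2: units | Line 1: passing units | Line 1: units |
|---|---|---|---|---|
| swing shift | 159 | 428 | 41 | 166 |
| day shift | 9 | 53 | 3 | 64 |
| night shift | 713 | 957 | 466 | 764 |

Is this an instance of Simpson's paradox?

Swing shift: Line 2 159/428 = 37.1%, Line 1 41/166 = 24.7% → Line 2
Day shift: Line 2 9/53 = 17.0%, Line 1 3/64 = 4.7% → Line 2
Night shift: Line 2 713/957 = 74.5%, Line 1 466/764 = 61.0% → Line 2
Overall: Line 2 881/1438 = 61.3%, Line 1 510/994 = 51.3% → Line 2
Line 2 wins overall and in every shift group — no reversal.

No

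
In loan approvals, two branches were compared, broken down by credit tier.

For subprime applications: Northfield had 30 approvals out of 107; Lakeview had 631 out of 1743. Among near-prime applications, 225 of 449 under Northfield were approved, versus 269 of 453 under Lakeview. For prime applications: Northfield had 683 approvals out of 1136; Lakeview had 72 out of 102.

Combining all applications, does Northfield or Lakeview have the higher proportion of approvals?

Northfield

Subprime: Northfield 30/107 = 28.0%, Lakeview 631/1743 = 36.2% → Lakeview
Near-prime: Northfield 225/449 = 50.1%, Lakeview 269/453 = 59.4% → Lakeview
Prime: Northfield 683/1136 = 60.1%, Lakeview 72/102 = 70.6% → Lakeview
Overall: Northfield 938/1692 = 55.4%, Lakeview 972/2298 = 42.3% → Northfield
(Lakeview wins every credit group but Northfield wins overall — Lakeview's applications skew toward the low-rate subprime group.)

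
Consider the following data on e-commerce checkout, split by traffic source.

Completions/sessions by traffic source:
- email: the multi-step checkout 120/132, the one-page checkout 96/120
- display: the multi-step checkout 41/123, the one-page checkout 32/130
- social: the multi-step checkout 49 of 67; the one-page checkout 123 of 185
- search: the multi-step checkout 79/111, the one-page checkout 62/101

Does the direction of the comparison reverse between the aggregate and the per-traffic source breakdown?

No

Email: the multi-step checkout 120/132 = 90.9%, the one-page checkout 96/120 = 80.0% → the multi-step checkout
Display: the multi-step checkout 41/123 = 33.3%, the one-page checkout 32/130 = 24.6% → the multi-step checkout
Social: the multi-step checkout 49/67 = 73.1%, the one-page checkout 123/185 = 66.5% → the multi-step checkout
Search: the multi-step checkout 79/111 = 71.2%, the one-page checkout 62/101 = 61.4% → the multi-step checkout
Overall: the multi-step checkout 289/433 = 66.7%, the one-page checkout 313/536 = 58.4% → the multi-step checkout
The multi-step checkout wins overall and in every traffic group — no reversal.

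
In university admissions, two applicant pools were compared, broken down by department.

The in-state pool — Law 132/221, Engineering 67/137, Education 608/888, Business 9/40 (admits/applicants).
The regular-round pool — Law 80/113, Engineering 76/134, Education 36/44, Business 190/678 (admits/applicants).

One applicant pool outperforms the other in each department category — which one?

Law: the in-state pool 132/221 = 59.7%, the regular-round pool 80/113 = 70.8% → the regular-round pool
Engineering: the in-state pool 67/137 = 48.9%, the regular-round pool 76/134 = 56.7% → the regular-round pool
Education: the in-state pool 608/888 = 68.5%, the regular-round pool 36/44 = 81.8% → the regular-round pool
Business: the in-state pool 9/40 = 22.5%, the regular-round pool 190/678 = 28.0% → the regular-round pool
The regular-round pool has the higher rate in all 4 groups.

the regular-round pool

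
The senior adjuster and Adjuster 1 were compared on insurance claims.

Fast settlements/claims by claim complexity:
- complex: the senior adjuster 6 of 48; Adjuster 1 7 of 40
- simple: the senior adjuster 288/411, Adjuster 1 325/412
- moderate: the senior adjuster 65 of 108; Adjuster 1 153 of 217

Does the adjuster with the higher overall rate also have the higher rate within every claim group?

Yes

Complex: the senior adjuster 6/48 = 12.5%, Adjuster 1 7/40 = 17.5% → Adjuster 1
Simple: the senior adjuster 288/411 = 70.1%, Adjuster 1 325/412 = 78.9% → Adjuster 1
Moderate: the senior adjuster 65/108 = 60.2%, Adjuster 1 153/217 = 70.5% → Adjuster 1
Overall: the senior adjuster 359/567 = 63.3%, Adjuster 1 485/669 = 72.5% → Adjuster 1
Adjuster 1 wins overall and in every claim group — no reversal.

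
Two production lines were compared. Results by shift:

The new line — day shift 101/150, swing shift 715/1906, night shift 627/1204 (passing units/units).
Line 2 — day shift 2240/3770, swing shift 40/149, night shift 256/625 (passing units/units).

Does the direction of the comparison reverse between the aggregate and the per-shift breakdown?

Yes

Day shift: the new line 101/150 = 67.3%, Line 2 2240/3770 = 59.4% → the new line
Swing shift: the new line 715/1906 = 37.5%, Line 2 40/149 = 26.8% → the new line
Night shift: the new line 627/1204 = 52.1%, Line 2 256/625 = 41.0% → the new line
Overall: the new line 1443/3260 = 44.3%, Line 2 2536/4544 = 55.8% → Line 2
The new line wins each shift group but Line 2 wins overall — the comparison reverses. The new line's units skew toward swing shift, which has a lower base rate.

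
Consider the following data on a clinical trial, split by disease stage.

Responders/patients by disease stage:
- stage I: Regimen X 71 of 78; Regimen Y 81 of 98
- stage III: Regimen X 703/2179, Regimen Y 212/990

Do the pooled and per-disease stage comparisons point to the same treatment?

Stage I: Regimen X 71/78 = 91.0%, Regimen Y 81/98 = 82.7% → Regimen X
Stage III: Regimen X 703/2179 = 32.3%, Regimen Y 212/990 = 21.4% → Regimen X
Overall: Regimen X 774/2257 = 34.3%, Regimen Y 293/1088 = 26.9% → Regimen X
Regimen X wins overall and in every disease group — no reversal.

Yes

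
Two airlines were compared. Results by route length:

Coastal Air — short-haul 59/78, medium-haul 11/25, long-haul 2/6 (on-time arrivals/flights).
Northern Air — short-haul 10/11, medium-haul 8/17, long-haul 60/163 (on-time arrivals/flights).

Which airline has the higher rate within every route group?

Northern Air

Short-haul: Coastal Air 59/78 = 75.6%, Northern Air 10/11 = 90.9% → Northern Air
Medium-haul: Coastal Air 11/25 = 44.0%, Northern Air 8/17 = 47.1% → Northern Air
Long-haul: Coastal Air 2/6 = 33.3%, Northern Air 60/163 = 36.8% → Northern Air
Northern Air has the higher rate in all 3 groups.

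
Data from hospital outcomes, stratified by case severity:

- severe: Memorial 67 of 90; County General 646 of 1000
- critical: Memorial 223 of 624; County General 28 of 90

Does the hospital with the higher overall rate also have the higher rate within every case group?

Severe: Memorial 67/90 = 74.4%, County General 646/1000 = 64.6% → Memorial
Critical: Memorial 223/624 = 35.7%, County General 28/90 = 31.1% → Memorial
Overall: Memorial 290/714 = 40.6%, County General 674/1090 = 61.8% → County General
Memorial wins each case group but County General wins overall — the comparison reverses. Memorial's patients skew toward critical, which has a lower base rate.

No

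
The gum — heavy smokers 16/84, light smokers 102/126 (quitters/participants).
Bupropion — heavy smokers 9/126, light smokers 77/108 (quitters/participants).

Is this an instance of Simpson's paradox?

No

Heavy smokers: the gum 16/84 = 19.0%, bupropion 9/126 = 7.1% → the gum
Light smokers: the gum 102/126 = 81.0%, bupropion 77/108 = 71.3% → the gum
Overall: the gum 118/210 = 56.2%, bupropion 86/234 = 36.8% → the gum
The gum wins overall and in every dependence group — no reversal.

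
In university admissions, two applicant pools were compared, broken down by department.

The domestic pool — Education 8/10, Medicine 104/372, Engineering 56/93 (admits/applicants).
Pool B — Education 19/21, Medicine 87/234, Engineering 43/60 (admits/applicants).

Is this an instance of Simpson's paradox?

No

Education: the domestic pool 8/10 = 80.0%, Pool B 19/21 = 90.5% → Pool B
Medicine: the domestic pool 104/372 = 28.0%, Pool B 87/234 = 37.2% → Pool B
Engineering: the domestic pool 56/93 = 60.2%, Pool B 43/60 = 71.7% → Pool B
Overall: the domestic pool 168/475 = 35.4%, Pool B 149/315 = 47.3% → Pool B
Pool B wins overall and in every department group — no reversal.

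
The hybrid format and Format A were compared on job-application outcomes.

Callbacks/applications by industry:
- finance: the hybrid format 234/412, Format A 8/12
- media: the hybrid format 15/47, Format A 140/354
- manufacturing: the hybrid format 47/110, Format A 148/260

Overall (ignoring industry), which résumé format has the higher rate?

the hybrid format

Finance: the hybrid format 234/412 = 56.8%, Format A 8/12 = 66.7% → Format A
Media: the hybrid format 15/47 = 31.9%, Format A 140/354 = 39.5% → Format A
Manufacturing: the hybrid format 47/110 = 42.7%, Format A 148/260 = 56.9% → Format A
Overall: the hybrid format 296/569 = 52.0%, Format A 296/626 = 47.3% → the hybrid format
(Format A wins every industry group but the hybrid format wins overall — Format A's applications skew toward the low-rate media group.)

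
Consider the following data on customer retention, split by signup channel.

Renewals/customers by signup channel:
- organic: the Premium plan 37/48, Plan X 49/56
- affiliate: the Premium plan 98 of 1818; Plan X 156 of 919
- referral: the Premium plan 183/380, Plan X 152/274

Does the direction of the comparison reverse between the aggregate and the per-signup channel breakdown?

Organic: the Premium plan 37/48 = 77.1%, Plan X 49/56 = 87.5% → Plan X
Affiliate: the Premium plan 98/1818 = 5.4%, Plan X 156/919 = 17.0% → Plan X
Referral: the Premium plan 183/380 = 48.2%, Plan X 152/274 = 55.5% → Plan X
Overall: the Premium plan 318/2246 = 14.2%, Plan X 357/1249 = 28.6% → Plan X
Plan X wins overall and in every signup group — no reversal.

No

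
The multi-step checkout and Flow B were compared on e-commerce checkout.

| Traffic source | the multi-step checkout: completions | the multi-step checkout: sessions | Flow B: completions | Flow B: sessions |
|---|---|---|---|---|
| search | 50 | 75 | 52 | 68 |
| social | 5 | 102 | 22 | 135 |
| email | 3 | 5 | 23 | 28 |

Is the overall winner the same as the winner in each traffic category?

Search: the multi-step checkout 50/75 = 66.7%, Flow B 52/68 = 76.5% → Flow B
Social: the multi-step checkout 5/102 = 4.9%, Flow B 22/135 = 16.3% → Flow B
Email: the multi-step checkout 3/5 = 60.0%, Flow B 23/28 = 82.1% → Flow B
Overall: the multi-step checkout 58/182 = 31.9%, Flow B 97/231 = 42.0% → Flow B
Flow B wins overall and in every traffic group — no reversal.

Yes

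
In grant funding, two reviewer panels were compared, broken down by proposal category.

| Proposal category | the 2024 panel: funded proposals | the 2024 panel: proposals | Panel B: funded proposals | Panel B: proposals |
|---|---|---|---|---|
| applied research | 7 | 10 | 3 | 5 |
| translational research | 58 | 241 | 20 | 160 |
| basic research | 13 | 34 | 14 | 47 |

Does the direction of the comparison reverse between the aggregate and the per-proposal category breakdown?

No

Applied research: the 2024 panel 7/10 = 70.0%, Panel B 3/5 = 60.0% → the 2024 panel
Translational research: the 2024 panel 58/241 = 24.1%, Panel B 20/160 = 12.5% → the 2024 panel
Basic research: the 2024 panel 13/34 = 38.2%, Panel B 14/47 = 29.8% → the 2024 panel
Overall: the 2024 panel 78/285 = 27.4%, Panel B 37/212 = 17.5% → the 2024 panel
The 2024 panel wins overall and in every proposal group — no reversal.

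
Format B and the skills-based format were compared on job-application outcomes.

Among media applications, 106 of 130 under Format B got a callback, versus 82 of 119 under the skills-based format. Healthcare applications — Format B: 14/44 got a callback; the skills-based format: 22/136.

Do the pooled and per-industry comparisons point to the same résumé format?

Yes

Media: Format B 106/130 = 81.5%, the skills-based format 82/119 = 68.9% → Format B
Healthcare: Format B 14/44 = 31.8%, the skills-based format 22/136 = 16.2% → Format B
Overall: Format B 120/174 = 69.0%, the skills-based format 104/255 = 40.8% → Format B
Format B wins overall and in every industry group — no reversal.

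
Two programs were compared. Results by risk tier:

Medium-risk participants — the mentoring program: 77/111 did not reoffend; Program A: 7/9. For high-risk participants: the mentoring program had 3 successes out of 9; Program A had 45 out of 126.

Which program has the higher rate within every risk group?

Program A

Medium-risk: the mentoring program 77/111 = 69.4%, Program A 7/9 = 77.8% → Program A
High-risk: the mentoring program 3/9 = 33.3%, Program A 45/126 = 35.7% → Program A
Program A has the higher rate in both groups.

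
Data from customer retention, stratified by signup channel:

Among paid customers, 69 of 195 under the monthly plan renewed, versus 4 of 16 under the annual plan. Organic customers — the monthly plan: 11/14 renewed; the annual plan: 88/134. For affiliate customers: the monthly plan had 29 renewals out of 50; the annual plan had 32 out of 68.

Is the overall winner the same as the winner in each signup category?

No

Paid: the monthly plan 69/195 = 35.4%, the annual plan 4/16 = 25.0% → the monthly plan
Organic: the monthly plan 11/14 = 78.6%, the annual plan 88/134 = 65.7% → the monthly plan
Affiliate: the monthly plan 29/50 = 58.0%, the annual plan 32/68 = 47.1% → the monthly plan
Overall: the monthly plan 109/259 = 42.1%, the annual plan 124/218 = 56.9% → the annual plan
The monthly plan wins each signup group but the annual plan wins overall — the comparison reverses. The monthly plan's customers skew toward paid, which has a lower base rate.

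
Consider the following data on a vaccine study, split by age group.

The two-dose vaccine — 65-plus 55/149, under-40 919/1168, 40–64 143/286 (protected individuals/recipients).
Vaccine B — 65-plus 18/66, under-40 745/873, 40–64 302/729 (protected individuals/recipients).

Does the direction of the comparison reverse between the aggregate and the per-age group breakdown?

65-plus: the two-dose vaccine 55/149 = 36.9%, Vaccine B 18/66 = 27.3% → the two-dose vaccine
Under-40: the two-dose vaccine 919/1168 = 78.7%, Vaccine B 745/873 = 85.3% → Vaccine B
40–64: the two-dose vaccine 143/286 = 50.0%, Vaccine B 302/729 = 41.4% → the two-dose vaccine
Overall: the two-dose vaccine 1117/1603 = 69.7%, Vaccine B 1065/1668 = 63.8% → the two-dose vaccine
Neither sweeps: the two-dose vaccine wins 2 of 3 groups, Vaccine B wins 1. The two-dose vaccine wins overall but not every group — no Simpson reversal.

No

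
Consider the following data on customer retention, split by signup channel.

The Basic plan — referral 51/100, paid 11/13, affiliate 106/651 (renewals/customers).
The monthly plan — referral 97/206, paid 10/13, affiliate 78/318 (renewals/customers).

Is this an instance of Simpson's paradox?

No

Referral: the Basic plan 51/100 = 51.0%, the monthly plan 97/206 = 47.1% → the Basic plan
Paid: the Basic plan 11/13 = 84.6%, the monthly plan 10/13 = 76.9% → the Basic plan
Affiliate: the Basic plan 106/651 = 16.3%, the monthly plan 78/318 = 24.5% → the monthly plan
Overall: the Basic plan 168/764 = 22.0%, the monthly plan 185/537 = 34.5% → the monthly plan
Neither sweeps: the Basic plan wins 2 of 3 groups, the monthly plan wins 1. The monthly plan wins overall but not every group — no Simpson reversal.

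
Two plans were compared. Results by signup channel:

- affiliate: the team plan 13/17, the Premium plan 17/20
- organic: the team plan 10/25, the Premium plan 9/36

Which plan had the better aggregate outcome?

the team plan

Affiliate: the team plan 13/17 = 76.5%, the Premium plan 17/20 = 85.0% → the Premium plan
Organic: the team plan 10/25 = 40.0%, the Premium plan 9/36 = 25.0% → the team plan
Overall: the team plan 23/42 = 54.8%, the Premium plan 26/56 = 46.4% → the team plan
(Neither sweeps every signup group, but the team plan has the higher pooled rate.)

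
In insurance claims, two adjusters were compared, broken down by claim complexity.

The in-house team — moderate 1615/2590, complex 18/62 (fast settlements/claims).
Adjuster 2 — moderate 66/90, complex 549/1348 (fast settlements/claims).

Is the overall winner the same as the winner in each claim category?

Moderate: the in-house team 1615/2590 = 62.4%, Adjuster 2 66/90 = 73.3% → Adjuster 2
Complex: the in-house team 18/62 = 29.0%, Adjuster 2 549/1348 = 40.7% → Adjuster 2
Overall: the in-house team 1633/2652 = 61.6%, Adjuster 2 615/1438 = 42.8% → the in-house team
Adjuster 2 wins each claim group but the in-house team wins overall — the comparison reverses. Adjuster 2's claims skew toward complex, which has a lower base rate.

No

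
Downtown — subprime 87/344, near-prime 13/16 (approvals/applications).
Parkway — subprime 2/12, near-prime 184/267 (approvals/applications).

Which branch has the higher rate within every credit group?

Downtown

Subprime: Downtown 87/344 = 25.3%, Parkway 2/12 = 16.7% → Downtown
Near-prime: Downtown 13/16 = 81.2%, Parkway 184/267 = 68.9% → Downtown
Downtown has the higher rate in both groups.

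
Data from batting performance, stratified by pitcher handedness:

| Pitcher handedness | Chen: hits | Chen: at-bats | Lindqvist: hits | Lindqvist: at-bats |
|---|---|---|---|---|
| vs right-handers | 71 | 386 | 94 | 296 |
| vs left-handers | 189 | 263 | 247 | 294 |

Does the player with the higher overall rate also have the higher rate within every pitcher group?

Vs right-handers: Chen 71/386 = 18.4%, Lindqvist 94/296 = 31.8% → Lindqvist
Vs left-handers: Chen 189/263 = 71.9%, Lindqvist 247/294 = 84.0% → Lindqvist
Overall: Chen 260/649 = 40.1%, Lindqvist 341/590 = 57.8% → Lindqvist
Lindqvist wins overall and in every pitcher group — no reversal.

Yes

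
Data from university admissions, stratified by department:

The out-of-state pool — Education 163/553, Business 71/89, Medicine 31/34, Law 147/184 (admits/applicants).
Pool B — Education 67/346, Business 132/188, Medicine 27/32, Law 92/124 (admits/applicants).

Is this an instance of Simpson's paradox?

Education: the out-of-state pool 163/553 = 29.5%, Pool B 67/346 = 19.4% → the out-of-state pool
Business: the out-of-state pool 71/89 = 79.8%, Pool B 132/188 = 70.2% → the out-of-state pool
Medicine: the out-of-state pool 31/34 = 91.2%, Pool B 27/32 = 84.4% → the out-of-state pool
Law: the out-of-state pool 147/184 = 79.9%, Pool B 92/124 = 74.2% → the out-of-state pool
Overall: the out-of-state pool 412/860 = 47.9%, Pool B 318/690 = 46.1% → the out-of-state pool
The out-of-state pool wins overall and in every department group — no reversal.

No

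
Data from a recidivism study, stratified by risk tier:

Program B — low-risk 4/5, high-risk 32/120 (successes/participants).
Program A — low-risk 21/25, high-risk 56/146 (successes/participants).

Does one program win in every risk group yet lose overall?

No

Low-risk: Program B 4/5 = 80.0%, Program A 21/25 = 84.0% → Program A
High-risk: Program B 32/120 = 26.7%, Program A 56/146 = 38.4% → Program A
Overall: Program B 36/125 = 28.8%, Program A 77/171 = 45.0% → Program A
Program A wins overall and in every risk group — no reversal.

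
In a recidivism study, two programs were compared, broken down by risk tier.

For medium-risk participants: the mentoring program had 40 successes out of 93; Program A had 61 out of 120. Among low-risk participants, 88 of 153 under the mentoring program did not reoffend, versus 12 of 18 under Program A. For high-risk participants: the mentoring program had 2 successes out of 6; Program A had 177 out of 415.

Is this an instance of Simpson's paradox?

Medium-risk: the mentoring program 40/93 = 43.0%, Program A 61/120 = 50.8% → Program A
Low-risk: the mentoring program 88/153 = 57.5%, Program A 12/18 = 66.7% → Program A
High-risk: the mentoring program 2/6 = 33.3%, Program A 177/415 = 42.7% → Program A
Overall: the mentoring program 130/252 = 51.6%, Program A 250/553 = 45.2% → the mentoring program
Program A wins each risk group but the mentoring program wins overall — the comparison reverses. Program A's participants skew toward high-risk, which has a lower base rate.

Yes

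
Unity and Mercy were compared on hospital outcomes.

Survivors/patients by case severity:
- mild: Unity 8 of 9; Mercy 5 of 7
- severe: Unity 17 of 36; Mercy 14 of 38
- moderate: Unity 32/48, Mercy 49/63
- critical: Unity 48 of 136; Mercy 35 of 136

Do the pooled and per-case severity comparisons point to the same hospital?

Mild: Unity 8/9 = 88.9%, Mercy 5/7 = 71.4% → Unity
Severe: Unity 17/36 = 47.2%, Mercy 14/38 = 36.8% → Unity
Moderate: Unity 32/48 = 66.7%, Mercy 49/63 = 77.8% → Mercy
Critical: Unity 48/136 = 35.3%, Mercy 35/136 = 25.7% → Unity
Overall: Unity 105/229 = 45.9%, Mercy 103/244 = 42.2% → Unity
Neither sweeps: Unity wins 3 of 4 groups, Mercy wins 1. Unity wins overall but not every group — no Simpson reversal.

No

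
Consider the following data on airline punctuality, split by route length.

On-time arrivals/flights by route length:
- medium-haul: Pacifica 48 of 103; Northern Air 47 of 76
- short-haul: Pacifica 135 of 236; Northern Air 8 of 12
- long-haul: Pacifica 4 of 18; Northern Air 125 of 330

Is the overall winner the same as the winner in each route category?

Medium-haul: Pacifica 48/103 = 46.6%, Northern Air 47/76 = 61.8% → Northern Air
Short-haul: Pacifica 135/236 = 57.2%, Northern Air 8/12 = 66.7% → Northern Air
Long-haul: Pacifica 4/18 = 22.2%, Northern Air 125/330 = 37.9% → Northern Air
Overall: Pacifica 187/357 = 52.4%, Northern Air 180/418 = 43.1% → Pacifica
Northern Air wins each route group but Pacifica wins overall — the comparison reverses. Northern Air's flights skew toward long-haul, which has a lower base rate.

No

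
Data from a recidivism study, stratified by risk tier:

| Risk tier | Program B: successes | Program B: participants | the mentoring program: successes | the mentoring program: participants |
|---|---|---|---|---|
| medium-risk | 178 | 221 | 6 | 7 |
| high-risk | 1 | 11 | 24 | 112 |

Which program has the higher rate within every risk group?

Medium-risk: Program B 178/221 = 80.5%, the mentoring program 6/7 = 85.7% → the mentoring program
High-risk: Program B 1/11 = 9.1%, the mentoring program 24/112 = 21.4% → the mentoring program
The mentoring program has the higher rate in both groups.

the mentoring program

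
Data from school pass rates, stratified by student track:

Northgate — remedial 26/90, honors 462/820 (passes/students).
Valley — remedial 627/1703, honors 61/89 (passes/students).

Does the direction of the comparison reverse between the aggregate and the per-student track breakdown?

Remedial: Northgate 26/90 = 28.9%, Valley 627/1703 = 36.8% → Valley
Honors: Northgate 462/820 = 56.3%, Valley 61/89 = 68.5% → Valley
Overall: Northgate 488/910 = 53.6%, Valley 688/1792 = 38.4% → Northgate
Valley wins each student group but Northgate wins overall — the comparison reverses. Valley's students skew toward remedial, which has a lower base rate.

Yes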